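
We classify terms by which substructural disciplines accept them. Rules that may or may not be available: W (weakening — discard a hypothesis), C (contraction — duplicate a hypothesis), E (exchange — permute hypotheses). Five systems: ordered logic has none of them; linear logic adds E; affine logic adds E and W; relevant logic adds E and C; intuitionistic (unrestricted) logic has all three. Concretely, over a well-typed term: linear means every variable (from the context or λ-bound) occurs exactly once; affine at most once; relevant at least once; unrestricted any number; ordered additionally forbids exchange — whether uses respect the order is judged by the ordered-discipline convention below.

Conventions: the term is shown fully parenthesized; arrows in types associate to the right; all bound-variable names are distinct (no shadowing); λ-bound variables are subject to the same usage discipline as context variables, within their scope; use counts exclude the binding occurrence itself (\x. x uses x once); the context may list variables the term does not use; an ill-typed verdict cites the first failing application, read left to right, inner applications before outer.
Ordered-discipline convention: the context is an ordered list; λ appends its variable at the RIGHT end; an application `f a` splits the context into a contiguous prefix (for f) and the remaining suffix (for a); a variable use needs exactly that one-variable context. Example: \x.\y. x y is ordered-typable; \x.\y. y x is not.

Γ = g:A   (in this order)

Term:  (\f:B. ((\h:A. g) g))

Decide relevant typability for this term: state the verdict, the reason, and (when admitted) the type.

no — f, h left unused
usage: g: 2×; f [bound]: 0×; h [bound]: 0×
left-to-right use order: g, g
typing: well-typed — term : B -> A
all disciplines: ordered ✗; linear ✗; affine ✗; relevant ✗; unrestricted ✓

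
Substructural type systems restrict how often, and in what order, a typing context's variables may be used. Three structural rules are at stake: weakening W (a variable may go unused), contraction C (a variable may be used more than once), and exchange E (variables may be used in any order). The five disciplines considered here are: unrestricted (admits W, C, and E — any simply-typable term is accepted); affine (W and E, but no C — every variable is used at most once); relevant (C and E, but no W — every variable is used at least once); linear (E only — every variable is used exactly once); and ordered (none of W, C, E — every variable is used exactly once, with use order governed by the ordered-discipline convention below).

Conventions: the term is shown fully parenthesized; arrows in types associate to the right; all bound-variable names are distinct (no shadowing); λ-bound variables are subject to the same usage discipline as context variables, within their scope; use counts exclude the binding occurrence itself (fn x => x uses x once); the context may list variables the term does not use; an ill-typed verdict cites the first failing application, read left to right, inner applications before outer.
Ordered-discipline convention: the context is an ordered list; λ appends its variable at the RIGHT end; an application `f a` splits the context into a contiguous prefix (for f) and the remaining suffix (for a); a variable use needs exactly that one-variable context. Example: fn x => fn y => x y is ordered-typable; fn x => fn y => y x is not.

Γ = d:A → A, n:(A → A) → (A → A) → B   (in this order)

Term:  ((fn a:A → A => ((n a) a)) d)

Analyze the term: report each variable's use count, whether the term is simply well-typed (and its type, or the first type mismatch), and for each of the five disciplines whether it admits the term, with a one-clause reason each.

use counts: d: 1×, n: 1×, a (bound): 2×
use order (left to right): n, a, a, d
typing: well-typed at B
ordered: ✗ — a ×2 used more than once (contraction)
linear: ✗ — a ×2 used more than once (contraction)
affine: ✗ — a ×2 used more than once (contraction)
relevant: ✓ — every one of d, n, a appears
unrestricted: ✓ — simply typable at B; W, C, E all held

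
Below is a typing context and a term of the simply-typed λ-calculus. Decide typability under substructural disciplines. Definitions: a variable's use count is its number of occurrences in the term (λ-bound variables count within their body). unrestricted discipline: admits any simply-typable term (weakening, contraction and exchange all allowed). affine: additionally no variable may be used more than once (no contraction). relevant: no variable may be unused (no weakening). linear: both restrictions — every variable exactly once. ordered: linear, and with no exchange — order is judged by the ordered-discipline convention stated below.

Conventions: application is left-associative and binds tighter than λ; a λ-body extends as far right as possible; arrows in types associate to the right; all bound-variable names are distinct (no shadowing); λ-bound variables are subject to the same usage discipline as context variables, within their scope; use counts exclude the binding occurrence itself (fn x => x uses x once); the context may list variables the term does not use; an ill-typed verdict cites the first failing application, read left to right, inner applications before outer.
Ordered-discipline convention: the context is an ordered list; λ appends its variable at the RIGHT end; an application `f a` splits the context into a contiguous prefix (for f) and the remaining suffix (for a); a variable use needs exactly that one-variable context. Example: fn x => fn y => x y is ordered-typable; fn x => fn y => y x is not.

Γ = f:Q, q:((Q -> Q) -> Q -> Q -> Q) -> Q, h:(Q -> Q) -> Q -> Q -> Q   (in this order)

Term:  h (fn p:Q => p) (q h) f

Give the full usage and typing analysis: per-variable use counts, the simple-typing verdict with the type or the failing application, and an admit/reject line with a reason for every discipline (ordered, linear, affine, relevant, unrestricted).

usage: f=1, q=1, h=2, p (bound)=1
uses in reading order: h, p, q, h, f
typing: well-typed at Q
ordered ✗ (needs contraction — h ×2)
linear ✗ (needs contraction — h ×2)
affine ✗ (needs contraction — h ×2)
relevant ✓ (at least one use each (f, q, h, p))
unrestricted ✓ (well-typed at Q; no restrictions here)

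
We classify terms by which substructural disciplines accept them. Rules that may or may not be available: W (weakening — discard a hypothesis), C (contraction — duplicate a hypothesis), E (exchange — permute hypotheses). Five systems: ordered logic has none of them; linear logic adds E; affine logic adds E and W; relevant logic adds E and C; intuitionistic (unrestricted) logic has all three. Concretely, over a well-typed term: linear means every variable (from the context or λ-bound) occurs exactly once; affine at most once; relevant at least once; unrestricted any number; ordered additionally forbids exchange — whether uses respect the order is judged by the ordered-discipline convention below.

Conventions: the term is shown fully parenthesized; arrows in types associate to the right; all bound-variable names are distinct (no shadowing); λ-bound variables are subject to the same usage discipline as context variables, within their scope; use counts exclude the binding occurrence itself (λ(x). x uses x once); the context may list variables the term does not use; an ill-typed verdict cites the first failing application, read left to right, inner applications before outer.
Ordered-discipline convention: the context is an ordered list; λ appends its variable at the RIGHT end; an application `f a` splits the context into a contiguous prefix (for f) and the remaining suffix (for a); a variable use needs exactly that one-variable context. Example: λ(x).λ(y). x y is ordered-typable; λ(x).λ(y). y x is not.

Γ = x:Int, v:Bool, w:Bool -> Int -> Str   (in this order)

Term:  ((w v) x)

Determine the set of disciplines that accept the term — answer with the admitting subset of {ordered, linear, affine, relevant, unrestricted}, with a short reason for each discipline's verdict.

admitted by: linear, affine, relevant, unrestricted
usage: x: 1×; v: 1×; w: 1×
order of uses: w, v, x
typing: well-typed — term : Str
ordered: ✗ — needs exchange: uses follow w, v, x
linear: ✓ — exactly-once usage across x, v, w
affine: ✓ — none of x, v, w used more than once
relevant: ✓ — none of x, v, w goes unused
unrestricted: ✓ — type-checks (Str) and nothing is barred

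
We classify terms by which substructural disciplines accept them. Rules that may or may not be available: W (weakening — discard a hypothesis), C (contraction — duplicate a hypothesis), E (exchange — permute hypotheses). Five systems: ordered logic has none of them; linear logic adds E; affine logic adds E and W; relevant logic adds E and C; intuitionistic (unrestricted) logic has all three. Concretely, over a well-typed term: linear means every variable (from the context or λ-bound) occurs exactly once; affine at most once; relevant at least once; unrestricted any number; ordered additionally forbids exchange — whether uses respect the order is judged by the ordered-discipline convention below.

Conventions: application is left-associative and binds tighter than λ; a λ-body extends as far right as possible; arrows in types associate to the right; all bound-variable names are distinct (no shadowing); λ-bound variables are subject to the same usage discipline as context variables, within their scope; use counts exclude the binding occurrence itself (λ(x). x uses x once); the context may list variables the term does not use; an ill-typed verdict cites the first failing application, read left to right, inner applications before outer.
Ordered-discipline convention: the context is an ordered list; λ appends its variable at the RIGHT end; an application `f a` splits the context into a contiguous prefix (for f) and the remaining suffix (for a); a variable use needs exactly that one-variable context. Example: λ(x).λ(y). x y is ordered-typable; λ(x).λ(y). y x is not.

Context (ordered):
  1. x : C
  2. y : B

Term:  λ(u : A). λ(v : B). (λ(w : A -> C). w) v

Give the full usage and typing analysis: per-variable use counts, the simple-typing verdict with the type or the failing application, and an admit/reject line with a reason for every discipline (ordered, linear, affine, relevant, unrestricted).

counts: x=0, y=0, u [bound]=0, v [bound]=1, w [bound]=1
use order (left to right): w, v
typing: ill-typed: an argument B mismatches the expected A -> C
ordered: ✗ — not simply typable
linear: ✗ — fails simple typing
affine: ✗ — a type mismatch blocks all five
relevant: ✗ — the type mismatch rejects it
unrestricted: ✗ — not simply typable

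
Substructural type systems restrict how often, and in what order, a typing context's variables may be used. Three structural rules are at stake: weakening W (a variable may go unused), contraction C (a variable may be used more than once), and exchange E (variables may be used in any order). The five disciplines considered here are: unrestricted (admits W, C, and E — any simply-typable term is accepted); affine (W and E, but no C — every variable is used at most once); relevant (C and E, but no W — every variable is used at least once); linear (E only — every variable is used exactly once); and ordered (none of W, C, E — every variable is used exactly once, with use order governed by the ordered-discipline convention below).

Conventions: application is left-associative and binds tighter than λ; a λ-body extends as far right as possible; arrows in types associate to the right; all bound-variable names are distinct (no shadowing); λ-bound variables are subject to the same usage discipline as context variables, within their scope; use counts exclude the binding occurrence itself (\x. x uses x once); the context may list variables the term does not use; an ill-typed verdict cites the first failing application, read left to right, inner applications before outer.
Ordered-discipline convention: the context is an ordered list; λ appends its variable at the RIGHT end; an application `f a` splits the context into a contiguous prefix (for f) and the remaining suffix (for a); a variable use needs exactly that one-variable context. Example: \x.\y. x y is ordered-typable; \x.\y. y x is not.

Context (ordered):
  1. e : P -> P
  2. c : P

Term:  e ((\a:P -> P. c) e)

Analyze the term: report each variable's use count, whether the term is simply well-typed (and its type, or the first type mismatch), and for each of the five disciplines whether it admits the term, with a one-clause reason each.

counts: e: 2; c: 1; a [bound]: 0
use order (left to right): e, c, e
typing: well-typed at P
ordered ✗ (repeated use of e ×2; a never used (weakening))
linear ✗ (repeated use of e ×2; a never used (weakening))
affine ✗ (repeated use of e ×2)
relevant ✗ (a never used (weakening))
unrestricted ✓ (simply typable at P; W, C, E all held)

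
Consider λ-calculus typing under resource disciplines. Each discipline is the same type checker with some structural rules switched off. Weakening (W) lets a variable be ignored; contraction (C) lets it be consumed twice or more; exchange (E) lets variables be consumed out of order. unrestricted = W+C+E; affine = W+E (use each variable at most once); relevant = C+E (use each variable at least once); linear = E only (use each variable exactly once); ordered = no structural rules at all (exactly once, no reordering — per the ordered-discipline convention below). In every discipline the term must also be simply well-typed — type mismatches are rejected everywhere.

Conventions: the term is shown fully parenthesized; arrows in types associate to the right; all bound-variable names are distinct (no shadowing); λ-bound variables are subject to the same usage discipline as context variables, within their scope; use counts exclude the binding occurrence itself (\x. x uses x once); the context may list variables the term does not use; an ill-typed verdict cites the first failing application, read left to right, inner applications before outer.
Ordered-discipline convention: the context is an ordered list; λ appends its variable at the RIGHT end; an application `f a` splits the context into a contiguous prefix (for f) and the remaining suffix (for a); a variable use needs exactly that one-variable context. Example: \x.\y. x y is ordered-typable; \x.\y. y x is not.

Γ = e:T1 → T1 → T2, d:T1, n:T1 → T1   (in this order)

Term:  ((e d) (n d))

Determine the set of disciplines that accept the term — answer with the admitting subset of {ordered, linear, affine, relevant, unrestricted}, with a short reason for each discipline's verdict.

admitted in: relevant, unrestricted
counts: e=1, d=2, n=1
use order (left to right): e, d, n, d
typing: well-typed at T2
ordered: ✗ — needs contraction — d ×2
linear: ✗ — needs contraction — d ×2
affine: ✗ — needs contraction — d ×2
relevant: ✓ — every one of e, d, n appears
unrestricted: ✓ — type-checks (T2) and nothing is barred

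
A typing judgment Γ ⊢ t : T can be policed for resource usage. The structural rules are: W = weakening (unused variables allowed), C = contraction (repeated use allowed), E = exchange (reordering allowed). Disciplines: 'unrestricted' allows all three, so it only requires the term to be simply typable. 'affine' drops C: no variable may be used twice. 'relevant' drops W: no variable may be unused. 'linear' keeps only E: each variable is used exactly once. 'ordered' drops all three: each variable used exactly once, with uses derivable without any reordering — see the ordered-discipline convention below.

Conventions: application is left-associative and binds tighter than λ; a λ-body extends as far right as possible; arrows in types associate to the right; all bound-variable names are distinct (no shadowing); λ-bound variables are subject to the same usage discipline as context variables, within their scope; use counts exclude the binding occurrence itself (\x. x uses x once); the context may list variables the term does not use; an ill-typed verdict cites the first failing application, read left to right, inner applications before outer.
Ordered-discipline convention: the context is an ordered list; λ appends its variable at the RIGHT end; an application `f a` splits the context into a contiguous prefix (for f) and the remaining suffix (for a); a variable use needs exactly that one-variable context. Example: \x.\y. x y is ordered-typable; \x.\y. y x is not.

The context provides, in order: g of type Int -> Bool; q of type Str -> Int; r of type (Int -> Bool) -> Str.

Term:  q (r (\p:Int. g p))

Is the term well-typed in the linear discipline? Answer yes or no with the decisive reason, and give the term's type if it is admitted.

yes — exactly-once usage across g, q, r, p; term : Int
counts: g: 1×, q: 1×, r: 1×, p [bound]: 1×
order of uses: q, r, g, p
typing: ✓ — Int
all disciplines: ordered ✗ | linear ✓ | affine ✓ | relevant ✓ | unrestricted ✓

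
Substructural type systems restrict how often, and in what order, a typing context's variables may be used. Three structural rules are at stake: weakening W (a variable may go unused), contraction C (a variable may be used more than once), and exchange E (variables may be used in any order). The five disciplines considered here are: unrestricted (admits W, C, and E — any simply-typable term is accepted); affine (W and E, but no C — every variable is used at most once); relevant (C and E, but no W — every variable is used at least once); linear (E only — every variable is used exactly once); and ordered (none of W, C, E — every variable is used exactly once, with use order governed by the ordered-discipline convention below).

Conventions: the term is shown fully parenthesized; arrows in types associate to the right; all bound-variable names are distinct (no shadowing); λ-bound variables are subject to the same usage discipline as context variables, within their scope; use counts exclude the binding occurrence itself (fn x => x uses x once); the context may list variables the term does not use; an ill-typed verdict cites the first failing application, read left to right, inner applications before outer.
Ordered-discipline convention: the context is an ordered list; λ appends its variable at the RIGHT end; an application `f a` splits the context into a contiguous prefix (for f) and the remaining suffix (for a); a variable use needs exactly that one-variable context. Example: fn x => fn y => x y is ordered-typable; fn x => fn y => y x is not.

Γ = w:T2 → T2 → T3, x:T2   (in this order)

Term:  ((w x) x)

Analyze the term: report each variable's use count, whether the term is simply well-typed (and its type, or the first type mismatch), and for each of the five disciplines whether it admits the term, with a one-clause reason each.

usage: w=1, x=2
use order (left to right): w, x, x
typing: well-typed at T3
ordered: ✗ — uses contraction: x ×2
linear: ✗ — uses contraction: x ×2
affine: ✗ — uses contraction: x ×2
relevant: ✓ — at least one use each (w, x)
unrestricted: ✓ — type-checks (T3) and nothing is barred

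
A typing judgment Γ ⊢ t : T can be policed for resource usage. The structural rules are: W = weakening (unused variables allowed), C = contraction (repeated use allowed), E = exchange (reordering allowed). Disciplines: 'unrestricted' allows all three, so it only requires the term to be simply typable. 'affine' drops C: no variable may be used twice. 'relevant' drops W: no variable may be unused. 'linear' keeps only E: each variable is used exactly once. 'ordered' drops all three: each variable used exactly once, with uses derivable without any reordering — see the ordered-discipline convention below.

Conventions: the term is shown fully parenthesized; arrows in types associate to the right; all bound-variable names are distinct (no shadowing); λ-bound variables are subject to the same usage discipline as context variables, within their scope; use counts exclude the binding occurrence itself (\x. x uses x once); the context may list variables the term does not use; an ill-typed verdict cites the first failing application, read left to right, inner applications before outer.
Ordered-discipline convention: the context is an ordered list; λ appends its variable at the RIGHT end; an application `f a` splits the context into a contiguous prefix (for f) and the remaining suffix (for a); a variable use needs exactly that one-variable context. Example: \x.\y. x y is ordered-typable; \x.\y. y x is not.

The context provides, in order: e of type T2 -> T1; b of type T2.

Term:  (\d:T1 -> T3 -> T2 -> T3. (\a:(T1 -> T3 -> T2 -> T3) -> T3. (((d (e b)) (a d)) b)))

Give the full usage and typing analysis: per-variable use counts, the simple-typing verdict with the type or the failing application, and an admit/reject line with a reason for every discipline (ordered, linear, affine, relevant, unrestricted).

use counts: e=1; b=2; d (bound)=2; a (bound)=1
order of uses: d, e, b, a, d, b
typing: well-typed — term : (T1 -> T3 -> T2 -> T3) -> ((T1 -> T3 -> T2 -> T3) -> T3) -> T3
ordered: ✗, uses contraction: b ×2, d ×2
linear: ✗, uses contraction: b ×2, d ×2
affine: ✗, uses contraction: b ×2, d ×2
relevant: ✓, at least one use each (e, b, d, a)
unrestricted: ✓, simply typable at (T1 -> T3 -> T2 -> T3) -> ((T1 -> T3 -> T2 -> T3) -> T3) -> T3; W, C, E all held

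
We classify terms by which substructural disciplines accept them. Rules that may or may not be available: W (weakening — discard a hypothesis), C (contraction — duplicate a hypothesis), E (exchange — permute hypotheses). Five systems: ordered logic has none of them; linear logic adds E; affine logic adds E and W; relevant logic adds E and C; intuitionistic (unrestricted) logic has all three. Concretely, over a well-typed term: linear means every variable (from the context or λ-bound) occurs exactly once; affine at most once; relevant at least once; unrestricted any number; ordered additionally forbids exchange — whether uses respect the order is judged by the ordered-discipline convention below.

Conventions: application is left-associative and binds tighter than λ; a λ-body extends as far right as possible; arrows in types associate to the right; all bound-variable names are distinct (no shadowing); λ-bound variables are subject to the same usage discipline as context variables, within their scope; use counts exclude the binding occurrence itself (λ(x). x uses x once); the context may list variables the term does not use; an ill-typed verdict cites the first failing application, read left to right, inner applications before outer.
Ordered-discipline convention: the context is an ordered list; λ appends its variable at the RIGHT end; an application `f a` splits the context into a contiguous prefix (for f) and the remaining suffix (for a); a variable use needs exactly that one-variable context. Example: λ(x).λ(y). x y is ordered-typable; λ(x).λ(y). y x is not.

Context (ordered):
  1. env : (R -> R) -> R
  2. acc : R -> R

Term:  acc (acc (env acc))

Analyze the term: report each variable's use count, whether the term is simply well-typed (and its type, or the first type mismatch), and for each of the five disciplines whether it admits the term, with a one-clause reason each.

variable uses: env: 1×; acc: 3×
use order (left to right): acc, acc, env, acc
typing: well-typed at R
ordered: ✗ — acc ×3 used more than once (contraction)
linear: ✗ — acc ×3 used more than once (contraction)
affine: ✗ — acc ×3 used more than once (contraction)
relevant: ✓ — env, acc: all used, weakening unneeded
unrestricted: ✓ — simply typable at R; W, C, E all held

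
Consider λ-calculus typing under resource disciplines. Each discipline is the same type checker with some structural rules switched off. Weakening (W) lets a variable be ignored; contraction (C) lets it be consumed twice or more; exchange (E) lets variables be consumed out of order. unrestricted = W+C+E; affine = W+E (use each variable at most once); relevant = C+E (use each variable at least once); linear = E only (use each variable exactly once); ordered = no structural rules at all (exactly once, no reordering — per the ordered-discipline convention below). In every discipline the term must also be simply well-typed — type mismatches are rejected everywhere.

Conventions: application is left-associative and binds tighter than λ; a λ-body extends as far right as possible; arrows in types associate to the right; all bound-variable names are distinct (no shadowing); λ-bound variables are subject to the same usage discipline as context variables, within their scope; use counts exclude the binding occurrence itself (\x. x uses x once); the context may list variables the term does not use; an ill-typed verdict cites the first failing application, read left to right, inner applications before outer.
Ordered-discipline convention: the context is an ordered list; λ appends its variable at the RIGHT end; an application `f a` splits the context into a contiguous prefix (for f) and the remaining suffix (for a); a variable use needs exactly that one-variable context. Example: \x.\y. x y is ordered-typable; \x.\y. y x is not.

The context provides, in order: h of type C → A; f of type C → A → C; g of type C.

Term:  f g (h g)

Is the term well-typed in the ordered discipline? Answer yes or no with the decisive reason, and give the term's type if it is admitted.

no — repeated use of g ×2
counts: h: 1, f: 1, g: 2
left-to-right use order: f, g, h, g
typing: the term checks, with type C
per-discipline verdicts: ordered ✗, linear ✗, affine ✗, relevant ✓, unrestricted ✓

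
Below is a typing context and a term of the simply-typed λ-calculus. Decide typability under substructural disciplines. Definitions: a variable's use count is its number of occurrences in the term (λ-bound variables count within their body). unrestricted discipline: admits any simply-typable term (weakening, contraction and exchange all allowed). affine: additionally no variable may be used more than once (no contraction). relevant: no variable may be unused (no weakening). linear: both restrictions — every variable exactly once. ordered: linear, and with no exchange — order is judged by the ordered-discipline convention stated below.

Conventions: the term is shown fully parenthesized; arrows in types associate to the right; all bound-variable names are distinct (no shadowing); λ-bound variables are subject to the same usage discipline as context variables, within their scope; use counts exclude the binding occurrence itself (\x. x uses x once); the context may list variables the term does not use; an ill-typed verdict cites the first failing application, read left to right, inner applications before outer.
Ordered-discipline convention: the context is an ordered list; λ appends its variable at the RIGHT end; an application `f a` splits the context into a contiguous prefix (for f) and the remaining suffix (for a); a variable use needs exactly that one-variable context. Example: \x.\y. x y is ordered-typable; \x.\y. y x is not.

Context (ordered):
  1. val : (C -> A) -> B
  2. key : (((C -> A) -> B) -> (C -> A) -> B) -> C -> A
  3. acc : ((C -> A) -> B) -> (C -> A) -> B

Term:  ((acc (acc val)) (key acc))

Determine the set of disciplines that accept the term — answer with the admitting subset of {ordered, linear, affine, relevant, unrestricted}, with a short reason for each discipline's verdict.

admitting disciplines: relevant, unrestricted
use counts: val ×1; key ×1; acc ×3
left-to-right use order: acc, acc, val, key, acc
typing: ✓ — B
ordered: ✗ — needs contraction — acc ×3
linear: ✗ — needs contraction — acc ×3
affine: ✗ — needs contraction — acc ×3
relevant: ✓ — val, key, acc: all used, weakening unneeded
unrestricted: ✓ — well-typed at B; no restrictions here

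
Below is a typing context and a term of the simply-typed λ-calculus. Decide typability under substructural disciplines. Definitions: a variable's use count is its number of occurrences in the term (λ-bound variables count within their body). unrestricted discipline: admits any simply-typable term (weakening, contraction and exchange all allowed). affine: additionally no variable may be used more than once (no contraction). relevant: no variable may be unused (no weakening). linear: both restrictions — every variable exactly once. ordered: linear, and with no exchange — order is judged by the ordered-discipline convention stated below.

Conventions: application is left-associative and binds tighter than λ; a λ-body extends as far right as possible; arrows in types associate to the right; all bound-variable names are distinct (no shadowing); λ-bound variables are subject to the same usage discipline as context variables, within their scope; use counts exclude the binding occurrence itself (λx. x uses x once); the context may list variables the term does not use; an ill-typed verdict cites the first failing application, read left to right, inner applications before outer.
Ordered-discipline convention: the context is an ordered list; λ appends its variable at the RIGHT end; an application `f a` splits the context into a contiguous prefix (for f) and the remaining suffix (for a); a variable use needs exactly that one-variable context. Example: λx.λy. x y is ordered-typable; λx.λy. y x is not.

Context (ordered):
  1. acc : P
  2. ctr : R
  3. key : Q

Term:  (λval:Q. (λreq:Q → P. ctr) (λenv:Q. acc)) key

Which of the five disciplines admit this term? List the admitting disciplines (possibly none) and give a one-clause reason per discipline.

accepted by: affine, unrestricted
usage: acc: 1×, ctr: 1×, key: 1×, val [bound]: 0×, req [bound]: 0×, env [bound]: 0×
left-to-right use order: ctr, acc, key
typing: well-typed — term : R
ordered ✗ (unused: val, req, env — weakening required)
linear ✗ (unused: val, req, env — weakening required)
affine ✓ (at most one use each (acc, ctr, key, val, req, env))
relevant ✗ (unused: val, req, env — weakening required)
unrestricted ✓ (typability at R is all that's needed)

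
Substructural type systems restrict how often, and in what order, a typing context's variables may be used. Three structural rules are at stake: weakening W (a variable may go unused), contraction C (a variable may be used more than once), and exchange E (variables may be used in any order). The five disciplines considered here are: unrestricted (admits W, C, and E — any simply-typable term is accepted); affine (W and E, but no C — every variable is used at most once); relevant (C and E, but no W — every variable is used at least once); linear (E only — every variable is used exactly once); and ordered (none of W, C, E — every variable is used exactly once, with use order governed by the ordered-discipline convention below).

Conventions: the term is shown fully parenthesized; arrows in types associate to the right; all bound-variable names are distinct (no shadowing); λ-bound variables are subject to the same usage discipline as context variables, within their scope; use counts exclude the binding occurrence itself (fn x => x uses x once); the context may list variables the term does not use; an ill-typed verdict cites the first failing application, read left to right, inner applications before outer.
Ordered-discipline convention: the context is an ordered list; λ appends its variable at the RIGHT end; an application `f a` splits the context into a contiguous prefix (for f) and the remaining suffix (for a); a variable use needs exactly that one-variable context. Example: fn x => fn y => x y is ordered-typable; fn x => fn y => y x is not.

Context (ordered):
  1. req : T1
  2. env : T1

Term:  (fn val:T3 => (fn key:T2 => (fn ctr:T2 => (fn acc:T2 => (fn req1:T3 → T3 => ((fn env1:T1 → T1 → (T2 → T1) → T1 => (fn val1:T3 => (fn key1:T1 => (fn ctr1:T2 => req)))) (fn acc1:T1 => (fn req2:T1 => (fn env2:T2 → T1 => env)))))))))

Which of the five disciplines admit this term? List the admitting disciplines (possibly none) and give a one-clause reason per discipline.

admitting disciplines: affine, unrestricted
counts: req: 1×, env: 1×, val [bound]: 0×, key [bound]: 0×, ctr [bound]: 0×, acc [bound]: 0×, req1 [bound]: 0×, env1 [bound]: 0×, val1 [bound]: 0×, key1 [bound]: 0×, ctr1 [bound]: 0×, acc1 [bound]: 0×, req2 [bound]: 0×, env2 [bound]: 0×
left-to-right use order: req, env
typing: the term checks, with type T3 → T2 → T2 → T2 → (T3 → T3) → T3 → T1 → T2 → T1
ordered: ✗ — needs weakening: val, key, ctr, acc, req1, env1, val1, key1, ctr1, acc1, req2, env2 unused
linear: ✗ — needs weakening: val, key, ctr, acc, req1, env1, val1, key1, ctr1, acc1, req2, env2 unused
affine: ✓ — none of req, env, val, key, ctr, acc, req1, env1, val1, key1, ctr1, acc1, req2, env2 used more than once
relevant: ✗ — needs weakening: val, key, ctr, acc, req1, env1, val1, key1, ctr1, acc1, req2, env2 unused
unrestricted: ✓ — typability at T3 → T2 → T2 → T2 → (T3 → T3) → T3 → T1 → T2 → T1 is all that's needed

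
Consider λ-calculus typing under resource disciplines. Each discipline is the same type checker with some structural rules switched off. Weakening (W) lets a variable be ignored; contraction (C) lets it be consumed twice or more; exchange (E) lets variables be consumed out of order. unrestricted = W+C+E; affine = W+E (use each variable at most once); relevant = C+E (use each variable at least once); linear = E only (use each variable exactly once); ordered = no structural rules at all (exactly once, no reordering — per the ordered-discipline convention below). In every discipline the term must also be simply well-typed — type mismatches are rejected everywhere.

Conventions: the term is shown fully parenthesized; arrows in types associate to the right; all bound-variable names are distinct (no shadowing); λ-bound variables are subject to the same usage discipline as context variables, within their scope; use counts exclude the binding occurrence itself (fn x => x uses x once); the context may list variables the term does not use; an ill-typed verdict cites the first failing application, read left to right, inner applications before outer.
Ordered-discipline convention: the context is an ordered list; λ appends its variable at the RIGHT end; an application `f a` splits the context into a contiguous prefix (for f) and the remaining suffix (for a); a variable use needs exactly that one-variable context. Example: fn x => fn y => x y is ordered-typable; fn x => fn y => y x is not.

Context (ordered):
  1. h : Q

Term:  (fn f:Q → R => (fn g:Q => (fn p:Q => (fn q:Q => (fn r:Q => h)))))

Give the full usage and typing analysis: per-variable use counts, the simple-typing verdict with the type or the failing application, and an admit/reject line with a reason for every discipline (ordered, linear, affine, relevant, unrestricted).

usage: h ×1, f (bound) ×0, g (bound) ×0, p (bound) ×0, q (bound) ×0, r (bound) ×0
use order (left to right): h
typing: the term checks, with type (Q → R) → Q → Q → Q → Q → Q
ordered: ✗, f, g, p, q, r never used (weakening)
linear: ✗, f, g, p, q, r never used (weakening)
affine: ✓, h, f, g, p, q, r: no repeats, contraction unneeded
relevant: ✗, f, g, p, q, r never used (weakening)
unrestricted: ✓, simply typable at (Q → R) → Q → Q → Q → Q → Q; W, C, E all held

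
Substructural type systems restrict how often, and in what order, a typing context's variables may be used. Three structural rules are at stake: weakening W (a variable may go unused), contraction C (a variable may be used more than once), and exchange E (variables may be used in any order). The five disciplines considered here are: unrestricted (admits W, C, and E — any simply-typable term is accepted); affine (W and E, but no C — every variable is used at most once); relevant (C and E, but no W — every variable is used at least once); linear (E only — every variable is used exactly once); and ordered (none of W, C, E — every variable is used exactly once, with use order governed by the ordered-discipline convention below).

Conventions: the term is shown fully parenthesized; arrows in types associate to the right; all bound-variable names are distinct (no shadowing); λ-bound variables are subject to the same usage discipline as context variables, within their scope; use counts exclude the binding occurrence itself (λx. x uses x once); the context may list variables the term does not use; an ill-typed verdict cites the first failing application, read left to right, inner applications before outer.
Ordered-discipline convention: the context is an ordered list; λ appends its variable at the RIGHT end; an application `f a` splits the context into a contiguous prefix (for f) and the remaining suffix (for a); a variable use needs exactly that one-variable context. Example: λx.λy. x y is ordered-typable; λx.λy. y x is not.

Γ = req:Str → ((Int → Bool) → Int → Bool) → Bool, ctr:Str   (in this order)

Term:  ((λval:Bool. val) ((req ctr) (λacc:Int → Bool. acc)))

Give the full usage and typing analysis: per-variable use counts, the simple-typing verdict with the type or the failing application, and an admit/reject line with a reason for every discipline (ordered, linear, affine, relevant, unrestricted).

usage: req=1, ctr=1, val [bound]=1, acc [bound]=1
use order (left to right): val, req, ctr, acc
typing: well-typed at Bool
ordered: ✓, single-use (req, ctr, val, acc), ordered derivation ok
linear: ✓, each of req, ctr, val, acc used exactly once
affine: ✓, none of req, ctr, val, acc used more than once
relevant: ✓, none of req, ctr, val, acc goes unused
unrestricted: ✓, typability at Bool is all that's needed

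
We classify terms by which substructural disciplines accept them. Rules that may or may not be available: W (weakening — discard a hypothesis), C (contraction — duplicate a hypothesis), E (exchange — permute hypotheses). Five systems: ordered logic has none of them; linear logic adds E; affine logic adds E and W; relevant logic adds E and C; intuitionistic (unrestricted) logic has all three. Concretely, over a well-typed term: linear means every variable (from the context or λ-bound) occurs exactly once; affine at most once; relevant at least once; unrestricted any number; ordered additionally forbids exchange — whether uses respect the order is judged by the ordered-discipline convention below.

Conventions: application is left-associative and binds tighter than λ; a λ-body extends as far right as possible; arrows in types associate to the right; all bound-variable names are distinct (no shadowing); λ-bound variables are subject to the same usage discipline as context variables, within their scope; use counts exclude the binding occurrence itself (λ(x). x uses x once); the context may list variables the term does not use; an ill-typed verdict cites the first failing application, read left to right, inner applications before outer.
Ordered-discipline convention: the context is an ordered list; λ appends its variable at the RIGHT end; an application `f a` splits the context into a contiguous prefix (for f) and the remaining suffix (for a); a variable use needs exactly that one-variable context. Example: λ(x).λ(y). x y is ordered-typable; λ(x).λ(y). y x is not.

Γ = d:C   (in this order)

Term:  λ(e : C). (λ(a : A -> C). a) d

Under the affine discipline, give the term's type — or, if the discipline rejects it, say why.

not well-typed under affine — not simply typable
counts: d: 1, e (bound): 0, a (bound): 1
uses in reading order: a, d
typing: ill-typed: an argument C mismatches the expected A -> C
across the five disciplines: ordered ✗ · linear ✗ · affine ✗ · relevant ✗ · unrestricted ✗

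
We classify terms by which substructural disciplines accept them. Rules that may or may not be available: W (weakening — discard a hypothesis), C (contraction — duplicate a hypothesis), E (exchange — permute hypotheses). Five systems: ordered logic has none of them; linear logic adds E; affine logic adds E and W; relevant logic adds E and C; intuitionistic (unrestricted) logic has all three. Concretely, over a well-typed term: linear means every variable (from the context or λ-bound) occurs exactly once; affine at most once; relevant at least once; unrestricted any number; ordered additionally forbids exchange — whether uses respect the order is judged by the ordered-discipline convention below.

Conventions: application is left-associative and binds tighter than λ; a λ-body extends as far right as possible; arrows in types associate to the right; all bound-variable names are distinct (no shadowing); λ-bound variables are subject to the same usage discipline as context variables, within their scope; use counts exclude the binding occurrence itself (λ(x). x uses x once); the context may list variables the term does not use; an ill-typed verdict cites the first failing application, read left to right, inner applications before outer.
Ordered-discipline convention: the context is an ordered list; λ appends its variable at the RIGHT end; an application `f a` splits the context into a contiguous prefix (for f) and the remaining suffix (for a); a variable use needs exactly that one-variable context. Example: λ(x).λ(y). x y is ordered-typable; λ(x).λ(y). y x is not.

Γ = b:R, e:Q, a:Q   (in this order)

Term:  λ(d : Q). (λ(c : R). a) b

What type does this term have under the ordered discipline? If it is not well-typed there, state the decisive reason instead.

not well-typed under ordered — needs weakening: e, d, c unused
counts: b=1, e=0, a=1, d (λ-bound)=0, c (λ-bound)=0
order of uses: a, b
typing: ✓ — Q → Q
all disciplines: ordered ✗ · linear ✗ · affine ✓ · relevant ✗ · unrestricted ✓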